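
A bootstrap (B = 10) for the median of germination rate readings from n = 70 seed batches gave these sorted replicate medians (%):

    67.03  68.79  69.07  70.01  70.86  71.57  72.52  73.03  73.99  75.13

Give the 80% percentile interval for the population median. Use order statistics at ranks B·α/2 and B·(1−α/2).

(67.03, 73.99)

α = 0.20; lower rank = 10 × 0.100 = 1; upper rank = 10 × 0.900 = 9.
The 1st smallest replicate is 67.03; the 9th is 73.99.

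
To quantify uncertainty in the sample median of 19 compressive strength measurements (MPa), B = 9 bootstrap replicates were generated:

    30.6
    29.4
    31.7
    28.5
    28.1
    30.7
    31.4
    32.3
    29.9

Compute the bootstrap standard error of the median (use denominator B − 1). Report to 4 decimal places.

Bootstrap SE is the standard deviation of the 9 replicate medians.
Mean of replicates: (30.6 + 29.4 + 31.7 + 28.5 + 28.1 + 30.7 + 31.4 + 32.3 + 29.9) / 9 = 272.60000 / 9 = 30.28889
Sum of squared deviations: (+0.31111)² + (−0.88889)² + (+1.41111)² + (−1.78889)² + (−2.18889)² + (+0.41111)² + (+1.11111)² + (+2.01111)² + (−0.38889)² = 16.46889
Variance = 16.46889 / 8 = 2.05861
SE* = √2.05861

SE* = 1.4348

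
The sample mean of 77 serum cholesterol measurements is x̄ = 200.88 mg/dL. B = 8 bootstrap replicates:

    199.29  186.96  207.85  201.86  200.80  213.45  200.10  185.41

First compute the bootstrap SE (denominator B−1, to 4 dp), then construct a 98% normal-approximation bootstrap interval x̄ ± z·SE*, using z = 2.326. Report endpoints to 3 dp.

Mean of replicates = 199.4650; sum of squared deviations = 627.7586; SE* = √(627.7586/7) = 9.4699
Margin = 2.326 × 9.4699 = 22.0270
Interval: 200.88 ± 22.0270

(178.853, 222.907)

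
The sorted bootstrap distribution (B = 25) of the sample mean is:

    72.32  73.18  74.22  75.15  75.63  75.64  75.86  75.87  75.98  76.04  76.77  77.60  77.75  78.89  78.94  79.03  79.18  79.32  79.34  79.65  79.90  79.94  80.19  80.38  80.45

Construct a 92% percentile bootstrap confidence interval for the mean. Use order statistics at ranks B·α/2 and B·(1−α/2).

α = 0.08; lower rank = 25 × 0.040 = 1; upper rank = 25 × 0.960 = 24.
The 1st smallest replicate is 72.32; the 24th is 80.38.

(72.32, 80.38)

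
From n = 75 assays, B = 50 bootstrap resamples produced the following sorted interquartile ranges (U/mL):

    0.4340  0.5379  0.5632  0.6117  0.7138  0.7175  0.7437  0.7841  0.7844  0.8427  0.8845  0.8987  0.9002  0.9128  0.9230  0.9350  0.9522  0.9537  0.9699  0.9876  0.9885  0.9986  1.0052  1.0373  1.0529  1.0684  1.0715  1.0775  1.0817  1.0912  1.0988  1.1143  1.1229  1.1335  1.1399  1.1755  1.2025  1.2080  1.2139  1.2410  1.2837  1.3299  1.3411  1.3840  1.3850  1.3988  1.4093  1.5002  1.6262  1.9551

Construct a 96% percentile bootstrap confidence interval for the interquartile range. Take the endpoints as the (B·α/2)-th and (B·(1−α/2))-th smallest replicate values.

α = 0.04; lower rank = 50 × 0.020 = 1; upper rank = 50 × 0.980 = 49.
The 1st smallest replicate is 0.4340; the 49th is 1.6262.

(0.4340, 1.6262)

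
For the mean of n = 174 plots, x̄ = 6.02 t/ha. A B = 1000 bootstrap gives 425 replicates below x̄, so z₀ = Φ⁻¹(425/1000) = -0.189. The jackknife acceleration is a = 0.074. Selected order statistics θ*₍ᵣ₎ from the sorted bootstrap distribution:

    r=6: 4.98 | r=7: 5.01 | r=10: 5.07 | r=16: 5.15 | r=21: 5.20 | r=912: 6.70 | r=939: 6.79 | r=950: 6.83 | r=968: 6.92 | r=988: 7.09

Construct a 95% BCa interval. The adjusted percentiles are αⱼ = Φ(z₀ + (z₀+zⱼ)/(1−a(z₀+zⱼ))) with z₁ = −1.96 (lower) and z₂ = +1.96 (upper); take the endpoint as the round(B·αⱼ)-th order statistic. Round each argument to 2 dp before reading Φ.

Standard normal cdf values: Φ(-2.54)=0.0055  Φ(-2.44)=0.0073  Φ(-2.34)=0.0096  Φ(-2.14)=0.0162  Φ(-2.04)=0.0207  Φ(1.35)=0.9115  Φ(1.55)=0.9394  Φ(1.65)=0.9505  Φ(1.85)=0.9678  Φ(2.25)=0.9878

Lower: z₀ + z₁ = -0.189 + (-1.960) = -2.149; 1 − a(z₀+z₁) = 1 − (0.074)(-2.149) = 1.1590; argument = -0.189 + (-2.149)/1.1590 = -2.0431 → -2.04.
α₁ = Φ(-2.04) = 0.0207; rank = round(1000 × 0.0207) = 21; θ*₍21₎ = 5.20.
Upper: z₀ + z₂ = 1.771; 1 − a(z₀+z₂) = 0.8689; argument = 1.8491 → 1.85; α₂ = 0.9678; rank = 968; θ*₍968₎ = 6.92.

(5.20, 6.92)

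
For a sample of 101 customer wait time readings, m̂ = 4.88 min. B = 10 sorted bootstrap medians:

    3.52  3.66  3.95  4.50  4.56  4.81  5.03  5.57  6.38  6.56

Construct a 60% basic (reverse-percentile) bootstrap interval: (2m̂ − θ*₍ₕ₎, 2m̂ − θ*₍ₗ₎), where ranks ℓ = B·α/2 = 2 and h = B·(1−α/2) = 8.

Percentile endpoints at ranks 2 and 8: θ*₍2₎ = 3.66, θ*₍8₎ = 5.57.
Basic interval reflects these around m̂:
  lower = 2 × 4.88 − 5.57 = 4.19
  upper = 2 × 4.88 − 3.66 = 6.10

(4.19, 6.10)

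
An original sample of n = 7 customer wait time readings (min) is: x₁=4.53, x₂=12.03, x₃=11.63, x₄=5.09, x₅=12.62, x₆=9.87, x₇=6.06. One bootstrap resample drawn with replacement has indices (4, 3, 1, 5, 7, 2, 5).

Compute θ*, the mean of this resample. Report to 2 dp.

Resample values: 5.09, 11.63, 4.53, 12.62, 6.06, 12.03, 12.62.
Mean = (5.09 + 11.63 + 4.53 + 12.62 + 6.06 + 12.03 + 12.62) / 7 = 64.580 / 7 = 9.23

θ* = 9.23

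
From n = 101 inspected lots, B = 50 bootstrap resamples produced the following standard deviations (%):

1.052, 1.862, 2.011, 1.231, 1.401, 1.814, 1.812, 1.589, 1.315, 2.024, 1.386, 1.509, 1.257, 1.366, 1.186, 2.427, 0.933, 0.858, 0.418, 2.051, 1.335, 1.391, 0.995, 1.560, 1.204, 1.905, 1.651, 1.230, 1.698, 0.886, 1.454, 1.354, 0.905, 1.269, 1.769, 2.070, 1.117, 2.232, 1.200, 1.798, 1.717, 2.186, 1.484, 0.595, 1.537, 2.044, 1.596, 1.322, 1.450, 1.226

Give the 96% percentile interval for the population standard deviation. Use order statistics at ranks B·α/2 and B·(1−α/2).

Sorted replicates: 0.418, 0.595, 0.858, 0.886, 0.905, 0.933, 0.995, 1.052, 1.117, 1.186, 1.200, 1.204, 1.226, 1.230, 1.231, 1.257, 1.269, 1.315, 1.322, 1.335, 1.354, 1.366, 1.386, 1.391, 1.401, 1.450, 1.454, 1.484, 1.509, 1.537, 1.560, 1.589, 1.596, 1.651, 1.698, 1.717, 1.769, 1.798, 1.812, 1.814, 1.862, 1.905, 2.011, 2.024, 2.044, 2.051, 2.070, 2.186, 2.232, 2.427
α = 0.04; lower rank = 50 × 0.020 = 1; upper rank = 50 × 0.980 = 49.
The 1st smallest replicate is 0.418; the 49th is 2.232.

(0.418, 2.232)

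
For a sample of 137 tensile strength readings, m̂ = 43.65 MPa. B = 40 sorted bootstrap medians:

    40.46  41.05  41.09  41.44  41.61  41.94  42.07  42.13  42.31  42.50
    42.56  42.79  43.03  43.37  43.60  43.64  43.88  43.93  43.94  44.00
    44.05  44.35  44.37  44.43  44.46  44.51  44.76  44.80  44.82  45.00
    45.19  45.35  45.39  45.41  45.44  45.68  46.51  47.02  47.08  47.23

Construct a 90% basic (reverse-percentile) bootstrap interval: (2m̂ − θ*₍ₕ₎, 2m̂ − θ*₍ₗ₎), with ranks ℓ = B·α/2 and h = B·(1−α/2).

(40.28, 46.25)

Percentile endpoints at ranks 2 and 38: θ*₍2₎ = 41.05, θ*₍38₎ = 47.02.
Basic interval reflects these around m̂:
  lower = 2 × 43.65 − 47.02 = 40.28
  upper = 2 × 43.65 − 41.05 = 46.25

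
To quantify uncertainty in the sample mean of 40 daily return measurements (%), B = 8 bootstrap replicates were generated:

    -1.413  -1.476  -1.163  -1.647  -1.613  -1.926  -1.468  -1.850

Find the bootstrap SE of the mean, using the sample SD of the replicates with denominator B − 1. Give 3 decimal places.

SE* = 0.246

Bootstrap SE is the standard deviation of the 8 replicate means.
Mean of replicates: ((-1.413) + (-1.476) + (-1.163) + (-1.647) + (-1.613) + (-1.926) + (-1.468) + (-1.850)) / 8 = -12.5560 / 8 = -1.5695
Sum of squared deviations: (+0.1565)² + (+0.0935)² + (+0.4065)² + (−0.0775)² + (−0.0435)² + (−0.3565)² + (+0.1015)² + (−0.2805)² = 0.4224
Variance = 0.4224 / 7 = 0.0604
SE* = √0.0604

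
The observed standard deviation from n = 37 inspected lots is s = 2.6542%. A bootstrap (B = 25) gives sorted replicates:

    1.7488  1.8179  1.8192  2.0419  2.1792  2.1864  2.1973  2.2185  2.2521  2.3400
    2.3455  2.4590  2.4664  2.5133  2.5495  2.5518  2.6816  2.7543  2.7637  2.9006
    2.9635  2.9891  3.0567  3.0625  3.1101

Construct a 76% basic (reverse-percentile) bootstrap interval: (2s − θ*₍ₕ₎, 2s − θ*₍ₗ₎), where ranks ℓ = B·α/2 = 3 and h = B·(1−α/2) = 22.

Percentile endpoints at ranks 3 and 22: θ*₍3₎ = 1.8192, θ*₍22₎ = 2.9891.
Basic interval reflects these around s:
  lower = 2 × 2.6542 − 2.9891 = 2.3193
  upper = 2 × 2.6542 − 1.8192 = 3.4892

(2.3193, 3.4892)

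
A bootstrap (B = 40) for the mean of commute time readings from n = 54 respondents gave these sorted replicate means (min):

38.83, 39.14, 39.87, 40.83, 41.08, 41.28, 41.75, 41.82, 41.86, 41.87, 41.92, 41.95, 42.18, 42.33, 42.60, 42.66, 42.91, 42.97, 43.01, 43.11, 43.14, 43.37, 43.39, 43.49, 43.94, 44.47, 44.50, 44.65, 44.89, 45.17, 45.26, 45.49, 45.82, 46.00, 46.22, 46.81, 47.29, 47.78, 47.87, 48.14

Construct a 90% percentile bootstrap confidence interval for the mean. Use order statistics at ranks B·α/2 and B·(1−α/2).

α = 0.10; lower rank = 40 × 0.050 = 2; upper rank = 40 × 0.950 = 38.
The 2nd smallest replicate is 39.14; the 38th is 47.78.

(39.14, 47.78)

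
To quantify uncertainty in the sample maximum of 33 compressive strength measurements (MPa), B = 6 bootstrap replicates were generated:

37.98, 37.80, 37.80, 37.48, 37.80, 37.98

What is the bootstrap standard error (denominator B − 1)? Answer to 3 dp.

Bootstrap SE is the standard deviation of the 6 replicate maximums.
Mean of replicates: (37.98 + 37.80 + 37.80 + 37.48 + 37.80 + 37.98) / 6 = 226.8400 / 6 = 37.8067
Sum of squared deviations: (+0.1733)² + (−0.0067)² + (−0.0067)² + (−0.3267)² + (−0.0067)² + (+0.1733)² = 0.1669
Variance = 0.1669 / 5 = 0.0334
SE* = √0.0334

SE* = 0.183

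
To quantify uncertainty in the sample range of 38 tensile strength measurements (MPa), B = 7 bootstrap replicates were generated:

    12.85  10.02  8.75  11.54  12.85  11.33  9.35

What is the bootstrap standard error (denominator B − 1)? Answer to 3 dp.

Bootstrap SE is the standard deviation of the 7 replicate ranges.
Mean of replicates: (12.85 + 10.02 + 8.75 + 11.54 + 12.85 + 11.33 + 9.35) / 7 = 76.6900 / 7 = 10.9557
Sum of squared deviations: (+1.8943)² + (−0.9357)² + (−2.2057)² + (+0.5843)² + (+1.8943)² + (+0.3743)² + (−1.6057)² = 15.9772
Variance = 15.9772 / 6 = 2.6629
SE* = √2.6629

SE* = 1.632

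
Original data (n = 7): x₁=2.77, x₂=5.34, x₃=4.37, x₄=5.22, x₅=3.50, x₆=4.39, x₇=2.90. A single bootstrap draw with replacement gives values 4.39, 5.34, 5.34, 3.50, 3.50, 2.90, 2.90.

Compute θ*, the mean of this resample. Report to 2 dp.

θ* = 3.98

Mean = (4.39 + 5.34 + 5.34 + 3.50 + 3.50 + 2.90 + 2.90) / 7 = 27.870 / 7 = 3.98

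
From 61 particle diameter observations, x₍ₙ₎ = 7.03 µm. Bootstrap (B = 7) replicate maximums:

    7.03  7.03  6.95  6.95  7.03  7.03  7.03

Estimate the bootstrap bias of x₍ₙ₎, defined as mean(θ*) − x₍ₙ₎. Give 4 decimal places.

mean(θ*) = (7.03 + 7.03 + 6.95 + 6.95 + 7.03 + 7.03 + 7.03) / 7 = 7.00714
bias = 7.00714 − 7.03

bias = −0.0229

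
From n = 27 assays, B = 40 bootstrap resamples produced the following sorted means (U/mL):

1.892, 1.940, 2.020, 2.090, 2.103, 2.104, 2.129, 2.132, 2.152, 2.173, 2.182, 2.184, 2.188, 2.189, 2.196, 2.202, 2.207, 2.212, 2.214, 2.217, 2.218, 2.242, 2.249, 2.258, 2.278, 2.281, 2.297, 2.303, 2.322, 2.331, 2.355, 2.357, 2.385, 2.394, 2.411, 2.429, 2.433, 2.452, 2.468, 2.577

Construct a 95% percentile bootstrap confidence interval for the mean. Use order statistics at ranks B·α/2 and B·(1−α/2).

(1.892, 2.468)

α = 0.05; lower rank = 40 × 0.025 = 1; upper rank = 40 × 0.975 = 39.
The 1st smallest replicate is 1.892; the 39th is 2.468.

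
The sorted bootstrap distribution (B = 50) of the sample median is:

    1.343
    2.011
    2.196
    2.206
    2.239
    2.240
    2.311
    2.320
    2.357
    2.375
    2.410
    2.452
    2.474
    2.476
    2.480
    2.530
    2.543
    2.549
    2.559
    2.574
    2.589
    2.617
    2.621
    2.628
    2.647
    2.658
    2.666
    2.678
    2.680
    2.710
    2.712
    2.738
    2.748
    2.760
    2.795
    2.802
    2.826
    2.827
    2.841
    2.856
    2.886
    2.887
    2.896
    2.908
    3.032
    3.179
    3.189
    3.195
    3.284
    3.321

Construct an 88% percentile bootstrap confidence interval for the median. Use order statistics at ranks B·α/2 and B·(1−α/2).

(2.196, 3.189)

α = 0.12; lower rank = 50 × 0.060 = 3; upper rank = 50 × 0.940 = 47.
The 3rd smallest replicate is 2.196; the 47th is 3.189.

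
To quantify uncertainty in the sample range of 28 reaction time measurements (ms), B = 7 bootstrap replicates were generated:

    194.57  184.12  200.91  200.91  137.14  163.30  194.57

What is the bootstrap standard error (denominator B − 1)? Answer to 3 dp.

SE* = 23.796

Bootstrap SE is the standard deviation of the 7 replicate ranges.
Mean of replicates: (194.57 + 184.12 + 200.91 + 200.91 + 137.14 + 163.30 + 194.57) / 7 = 1275.5200 / 7 = 182.2171
Sum of squared deviations: (+12.3529)² + (+1.9029)² + (+18.6929)² + (+18.6929)² + (−45.0771)² + (−18.9171)² + (+12.3529)² = 3397.4599
Variance = 3397.4599 / 6 = 566.2433
SE* = √566.2433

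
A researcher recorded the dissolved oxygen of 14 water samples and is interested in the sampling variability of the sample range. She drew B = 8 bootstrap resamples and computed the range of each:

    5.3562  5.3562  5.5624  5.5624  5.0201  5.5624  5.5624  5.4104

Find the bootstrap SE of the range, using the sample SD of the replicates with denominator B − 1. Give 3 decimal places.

Bootstrap SE is the standard deviation of the 8 replicate ranges.
Mean of replicates: (5.3562 + 5.3562 + 5.5624 + 5.5624 + 5.0201 + 5.5624 + 5.5624 + 5.4104) / 8 = 43.39250 / 8 = 5.42406
Sum of squared deviations: (−0.06786)² + (−0.06786)² + (+0.13834)² + (+0.13834)² + (−0.40396)² + (+0.13834)² + (+0.13834)² + (−0.01366)² = 0.24913
Variance = 0.24913 / 7 = 0.03559
SE* = √0.03559

SE* = 0.189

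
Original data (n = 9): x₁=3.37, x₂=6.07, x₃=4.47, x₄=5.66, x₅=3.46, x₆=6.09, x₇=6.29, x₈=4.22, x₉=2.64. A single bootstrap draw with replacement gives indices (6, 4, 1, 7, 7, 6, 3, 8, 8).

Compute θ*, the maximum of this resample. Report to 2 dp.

Resample values: 6.09, 5.66, 3.37, 6.29, 6.29, 6.09, 4.47, 4.22, 4.22.
Maximum = 6.29

θ* = 6.29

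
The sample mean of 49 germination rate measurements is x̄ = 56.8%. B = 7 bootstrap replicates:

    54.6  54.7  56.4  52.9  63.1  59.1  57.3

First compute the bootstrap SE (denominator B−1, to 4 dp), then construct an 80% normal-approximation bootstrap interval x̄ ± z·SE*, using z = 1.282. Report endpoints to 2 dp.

(52.43, 61.17)

Mean of replicates = 56.8714; sum of squared deviations = 69.8143; SE* = √(69.8143/6) = 3.4111
Margin = 1.282 × 3.4111 = 4.373
Interval: 56.8 ± 4.373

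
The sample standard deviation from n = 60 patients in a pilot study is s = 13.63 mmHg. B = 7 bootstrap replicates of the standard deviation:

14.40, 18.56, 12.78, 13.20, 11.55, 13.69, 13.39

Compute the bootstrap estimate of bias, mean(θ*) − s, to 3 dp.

bias = +0.309

mean(θ*) = (14.40 + 18.56 + 12.78 + 13.20 + 11.55 + 13.69 + 13.39) / 7 = 13.9386
bias = 13.9386 − 13.63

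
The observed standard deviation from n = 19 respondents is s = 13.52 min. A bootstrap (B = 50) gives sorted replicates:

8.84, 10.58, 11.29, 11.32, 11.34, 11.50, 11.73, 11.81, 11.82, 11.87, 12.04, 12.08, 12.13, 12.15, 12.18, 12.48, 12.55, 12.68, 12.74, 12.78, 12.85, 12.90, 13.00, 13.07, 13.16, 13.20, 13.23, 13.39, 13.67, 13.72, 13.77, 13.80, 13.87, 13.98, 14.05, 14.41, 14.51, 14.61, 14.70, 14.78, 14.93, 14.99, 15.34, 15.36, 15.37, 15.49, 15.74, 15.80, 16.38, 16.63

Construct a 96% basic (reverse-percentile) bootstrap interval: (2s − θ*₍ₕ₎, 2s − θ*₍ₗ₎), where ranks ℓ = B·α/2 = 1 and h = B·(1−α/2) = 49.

Percentile endpoints at ranks 1 and 49: θ*₍1₎ = 8.84, θ*₍49₎ = 16.38.
Basic interval reflects these around s:
  lower = 2 × 13.52 − 16.38 = 10.66
  upper = 2 × 13.52 − 8.84 = 18.20

(10.66, 18.20)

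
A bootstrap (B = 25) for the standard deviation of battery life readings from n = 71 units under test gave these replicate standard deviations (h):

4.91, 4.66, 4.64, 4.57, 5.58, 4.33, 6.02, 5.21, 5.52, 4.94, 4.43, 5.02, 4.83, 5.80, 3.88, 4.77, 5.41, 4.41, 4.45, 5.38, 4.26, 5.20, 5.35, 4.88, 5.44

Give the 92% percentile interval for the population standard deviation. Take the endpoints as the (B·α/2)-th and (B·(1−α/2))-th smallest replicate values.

(3.88, 5.80)

Sorted replicates: 3.88, 4.26, 4.33, 4.41, 4.43, 4.45, 4.57, 4.64, 4.66, 4.77, 4.83, 4.88, 4.91, 4.94, 5.02, 5.20, 5.21, 5.35, 5.38, 5.41, 5.44, 5.52, 5.58, 5.80, 6.02
α = 0.08; lower rank = 25 × 0.040 = 1; upper rank = 25 × 0.960 = 24.
The 1st smallest replicate is 3.88; the 24th is 5.80.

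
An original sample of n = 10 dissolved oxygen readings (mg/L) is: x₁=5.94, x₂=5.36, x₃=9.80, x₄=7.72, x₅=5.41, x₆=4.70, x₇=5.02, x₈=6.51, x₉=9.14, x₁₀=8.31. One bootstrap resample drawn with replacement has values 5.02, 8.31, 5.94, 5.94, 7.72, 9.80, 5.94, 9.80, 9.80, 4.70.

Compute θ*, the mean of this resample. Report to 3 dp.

Mean = (5.02 + 8.31 + 5.94 + 5.94 + 7.72 + 9.80 + 5.94 + 9.80 + 9.80 + 4.70) / 10 = 72.970 / 10 = 7.297

θ* = 7.297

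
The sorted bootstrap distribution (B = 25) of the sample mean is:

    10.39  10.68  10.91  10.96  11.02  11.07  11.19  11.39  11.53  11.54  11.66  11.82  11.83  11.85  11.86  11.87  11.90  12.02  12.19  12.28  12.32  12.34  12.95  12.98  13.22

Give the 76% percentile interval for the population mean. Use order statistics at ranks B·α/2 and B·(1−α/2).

(10.91, 12.34)

α = 0.24; lower rank = 25 × 0.120 = 3; upper rank = 25 × 0.880 = 22.
The 3rd smallest replicate is 10.91; the 22nd is 12.34.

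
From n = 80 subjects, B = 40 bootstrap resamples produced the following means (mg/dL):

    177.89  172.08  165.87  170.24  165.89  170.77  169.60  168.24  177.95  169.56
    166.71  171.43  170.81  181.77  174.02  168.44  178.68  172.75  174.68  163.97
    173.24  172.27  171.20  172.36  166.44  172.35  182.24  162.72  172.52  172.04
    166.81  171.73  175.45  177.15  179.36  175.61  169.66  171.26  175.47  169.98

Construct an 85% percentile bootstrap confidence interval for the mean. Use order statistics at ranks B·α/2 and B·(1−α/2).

(165.87, 178.68)

Sorted replicates: 162.72, 163.97, 165.87, 165.89, 166.44, 166.71, 166.81, 168.24, 168.44, 169.56, 169.60, 169.66, 169.98, 170.24, 170.77, 170.81, 171.20, 171.26, 171.43, 171.73, 172.04, 172.08, 172.27, 172.35, 172.36, 172.52, 172.75, 173.24, 174.02, 174.68, 175.45, 175.47, 175.61, 177.15, 177.89, 177.95, 178.68, 179.36, 181.77, 182.24
α = 0.15; lower rank = 40 × 0.075 = 3; upper rank = 40 × 0.925 = 37.
The 3rd smallest replicate is 165.87; the 37th is 178.68.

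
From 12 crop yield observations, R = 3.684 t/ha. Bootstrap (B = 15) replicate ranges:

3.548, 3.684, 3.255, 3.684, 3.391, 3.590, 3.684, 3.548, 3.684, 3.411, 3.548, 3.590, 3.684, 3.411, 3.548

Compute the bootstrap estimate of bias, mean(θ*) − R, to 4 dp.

bias = −0.1333

mean(θ*) = (3.548 + 3.684 + 3.255 + 3.684 + 3.391 + 3.590 + 3.684 + 3.548 + 3.684 + 3.411 + 3.548 + 3.590 + 3.684 + 3.411 + 3.548) / 15 = 3.55067
bias = 3.55067 − 3.684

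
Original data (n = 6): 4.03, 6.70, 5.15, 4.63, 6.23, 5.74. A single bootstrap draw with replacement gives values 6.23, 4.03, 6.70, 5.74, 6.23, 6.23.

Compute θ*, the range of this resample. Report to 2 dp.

θ* = 2.67

Range = 6.70 − 4.03 = 2.67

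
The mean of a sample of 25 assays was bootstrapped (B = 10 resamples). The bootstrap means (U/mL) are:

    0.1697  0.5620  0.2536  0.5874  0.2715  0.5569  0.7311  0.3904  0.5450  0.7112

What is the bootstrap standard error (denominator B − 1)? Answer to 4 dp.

Bootstrap SE is the standard deviation of the 10 replicate means.
Mean of replicates: (0.1697 + 0.5620 + 0.2536 + 0.5874 + 0.2715 + 0.5569 + 0.7311 + 0.3904 + 0.5450 + 0.7112) / 10 = 4.77880 / 10 = 0.47788
Sum of squared deviations: (−0.30818)² + (+0.08412)² + (−0.22428)² + (+0.10952)² + (−0.20638)² + (+0.07902)² + (+0.25322)² + (−0.08748)² + (+0.06712)² + (+0.23332)² = 0.34390
Variance = 0.34390 / 9 = 0.03821
SE* = √0.03821

SE* = 0.1955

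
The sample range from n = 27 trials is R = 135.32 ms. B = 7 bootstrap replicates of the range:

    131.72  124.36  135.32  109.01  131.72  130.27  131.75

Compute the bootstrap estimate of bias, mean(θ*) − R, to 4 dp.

mean(θ*) = (131.72 + 124.36 + 135.32 + 109.01 + 131.72 + 130.27 + 131.75) / 7 = 127.73571
bias = 127.73571 − 135.32

bias = −7.5843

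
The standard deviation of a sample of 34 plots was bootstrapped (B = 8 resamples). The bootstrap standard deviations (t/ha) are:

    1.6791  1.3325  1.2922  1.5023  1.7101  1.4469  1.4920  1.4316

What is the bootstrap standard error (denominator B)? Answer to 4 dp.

Bootstrap SE is the standard deviation of the 8 replicate standard deviations.
Mean of replicates: (1.6791 + 1.3325 + 1.2922 + 1.5023 + 1.7101 + 1.4469 + 1.4920 + 1.4316) / 8 = 11.88670 / 8 = 1.48584
Sum of squared deviations: (+0.19326)² + (−0.15334)² + (−0.19364)² + (+0.01646)² + (+0.22426)² + (−0.03894)² + (+0.00616)² + (−0.05424)² = 0.15342
Variance = 0.15342 / 8 = 0.01918
SE* = √0.01918

SE* = 0.1385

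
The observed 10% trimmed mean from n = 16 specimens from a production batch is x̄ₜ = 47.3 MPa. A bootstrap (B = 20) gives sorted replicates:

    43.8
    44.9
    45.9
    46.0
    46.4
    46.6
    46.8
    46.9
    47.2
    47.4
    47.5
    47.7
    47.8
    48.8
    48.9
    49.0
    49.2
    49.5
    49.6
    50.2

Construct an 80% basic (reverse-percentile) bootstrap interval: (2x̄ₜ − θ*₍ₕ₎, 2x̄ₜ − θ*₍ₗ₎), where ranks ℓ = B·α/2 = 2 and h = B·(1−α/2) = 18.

Percentile endpoints at ranks 2 and 18: θ*₍2₎ = 44.9, θ*₍18₎ = 49.5.
Basic interval reflects these around x̄ₜ:
  lower = 2 × 47.3 − 49.5 = 45.1
  upper = 2 × 47.3 − 44.9 = 49.7

(45.1, 49.7)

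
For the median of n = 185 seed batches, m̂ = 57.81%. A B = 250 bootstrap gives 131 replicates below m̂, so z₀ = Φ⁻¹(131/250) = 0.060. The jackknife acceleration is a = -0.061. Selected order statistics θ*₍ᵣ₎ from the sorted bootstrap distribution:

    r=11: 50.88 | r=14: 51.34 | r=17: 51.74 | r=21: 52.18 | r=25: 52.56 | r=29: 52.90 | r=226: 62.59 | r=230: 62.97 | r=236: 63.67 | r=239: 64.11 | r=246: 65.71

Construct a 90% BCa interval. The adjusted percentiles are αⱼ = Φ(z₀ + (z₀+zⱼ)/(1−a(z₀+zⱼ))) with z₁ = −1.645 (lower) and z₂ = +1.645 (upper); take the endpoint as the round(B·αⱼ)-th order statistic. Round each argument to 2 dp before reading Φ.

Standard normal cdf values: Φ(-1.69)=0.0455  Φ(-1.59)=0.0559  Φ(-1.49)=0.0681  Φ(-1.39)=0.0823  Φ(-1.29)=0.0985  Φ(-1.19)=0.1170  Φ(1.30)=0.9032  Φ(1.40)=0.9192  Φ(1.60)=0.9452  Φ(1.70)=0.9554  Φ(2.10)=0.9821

(50.88, 63.67)

Lower: z₀ + z₁ = 0.060 + (-1.645) = -1.585; 1 − a(z₀+z₁) = 1 − (-0.061)(-1.585) = 0.9033; argument = 0.060 + (-1.585)/0.9033 = -1.6946 → -1.69.
α₁ = Φ(-1.69) = 0.0455; rank = round(250 × 0.0455) = 11; θ*₍11₎ = 50.88.
Upper: z₀ + z₂ = 1.705; 1 − a(z₀+z₂) = 1.1040; argument = 1.6044 → 1.60; α₂ = 0.9452; rank = 236; θ*₍236₎ = 63.67.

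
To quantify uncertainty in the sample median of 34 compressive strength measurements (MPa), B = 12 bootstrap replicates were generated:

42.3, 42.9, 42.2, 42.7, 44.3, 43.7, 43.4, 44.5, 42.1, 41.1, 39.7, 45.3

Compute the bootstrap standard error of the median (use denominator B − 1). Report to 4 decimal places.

Bootstrap SE is the standard deviation of the 12 replicate medians.
Mean of replicates: (42.3 + 42.9 + 42.2 + 42.7 + 44.3 + 43.7 + 43.4 + 44.5 + 42.1 + 41.1 + 39.7 + 45.3) / 12 = 514.20000 / 12 = 42.85000
Sum of squared deviations: (−0.55000)² + (+0.05000)² + (−0.65000)² + (−0.15000)² + (+1.45000)² + (+0.85000)² + (+0.55000)² + (+1.65000)² + (−0.75000)² + (−1.75000)² + (−3.15000)² + (+2.45000)² = 26.15000
Variance = 26.15000 / 11 = 2.37727
SE* = √2.37727

SE* = 1.5418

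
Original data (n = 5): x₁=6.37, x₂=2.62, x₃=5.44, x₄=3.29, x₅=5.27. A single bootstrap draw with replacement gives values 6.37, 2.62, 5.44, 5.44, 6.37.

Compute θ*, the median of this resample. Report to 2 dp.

Sorted: 2.62, 5.44, 5.44, 6.37, 6.37
Median = middle value = 5.44

θ* = 5.44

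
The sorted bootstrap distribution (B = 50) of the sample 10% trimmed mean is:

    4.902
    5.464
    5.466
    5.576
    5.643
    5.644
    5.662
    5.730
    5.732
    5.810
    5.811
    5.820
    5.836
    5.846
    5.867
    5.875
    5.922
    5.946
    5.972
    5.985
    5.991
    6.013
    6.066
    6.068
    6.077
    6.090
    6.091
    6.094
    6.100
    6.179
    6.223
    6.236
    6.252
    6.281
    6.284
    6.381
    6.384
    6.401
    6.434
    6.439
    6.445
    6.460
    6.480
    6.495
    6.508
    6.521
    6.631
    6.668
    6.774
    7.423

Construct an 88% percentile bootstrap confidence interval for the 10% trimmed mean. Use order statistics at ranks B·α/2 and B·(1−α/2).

α = 0.12; lower rank = 50 × 0.060 = 3; upper rank = 50 × 0.940 = 47.
The 3rd smallest replicate is 5.466; the 47th is 6.631.

(5.466, 6.631)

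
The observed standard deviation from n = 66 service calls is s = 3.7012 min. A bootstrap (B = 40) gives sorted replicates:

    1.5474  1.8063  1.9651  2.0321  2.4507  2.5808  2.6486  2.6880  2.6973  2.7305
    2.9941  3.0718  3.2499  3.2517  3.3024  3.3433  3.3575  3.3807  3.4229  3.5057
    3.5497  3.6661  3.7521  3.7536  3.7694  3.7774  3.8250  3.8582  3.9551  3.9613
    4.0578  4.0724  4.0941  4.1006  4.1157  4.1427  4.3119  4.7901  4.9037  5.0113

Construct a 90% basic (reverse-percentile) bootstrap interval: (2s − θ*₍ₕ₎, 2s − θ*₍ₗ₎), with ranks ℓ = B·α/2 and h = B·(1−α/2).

Percentile endpoints at ranks 2 and 38: θ*₍2₎ = 1.8063, θ*₍38₎ = 4.7901.
Basic interval reflects these around s:
  lower = 2 × 3.7012 − 4.7901 = 2.6123
  upper = 2 × 3.7012 − 1.8063 = 5.5961

(2.6123, 5.5961)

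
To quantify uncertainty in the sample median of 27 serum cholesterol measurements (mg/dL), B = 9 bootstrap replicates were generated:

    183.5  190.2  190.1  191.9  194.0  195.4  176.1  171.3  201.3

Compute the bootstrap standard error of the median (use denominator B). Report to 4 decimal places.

SE* = 9.0216

Bootstrap SE is the standard deviation of the 9 replicate medians.
Mean of replicates: (183.5 + 190.2 + 190.1 + 191.9 + 194.0 + 195.4 + 176.1 + 171.3 + 201.3) / 9 = 1693.80000 / 9 = 188.20000
Sum of squared deviations: (−4.70000)² + (+2.00000)² + (+1.90000)² + (+3.70000)² + (+5.80000)² + (+7.20000)² + (−12.10000)² + (−16.90000)² + (+13.10000)² = 732.50000
Variance = 732.50000 / 9 = 81.38889
SE* = √81.38889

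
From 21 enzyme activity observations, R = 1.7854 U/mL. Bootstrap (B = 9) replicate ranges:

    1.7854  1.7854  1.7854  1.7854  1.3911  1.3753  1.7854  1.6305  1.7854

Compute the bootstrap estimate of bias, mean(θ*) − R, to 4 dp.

mean(θ*) = (1.7854 + 1.7854 + 1.7854 + 1.7854 + 1.3911 + 1.3753 + 1.7854 + 1.6305 + 1.7854) / 9 = 1.67881
bias = 1.67881 − 1.7854

bias = −0.1066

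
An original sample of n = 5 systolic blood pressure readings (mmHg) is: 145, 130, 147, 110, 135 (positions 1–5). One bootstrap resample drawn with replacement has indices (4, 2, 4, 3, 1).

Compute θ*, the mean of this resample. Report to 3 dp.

θ* = 128.400

Resample values: 110, 130, 110, 147, 145.
Mean = (110 + 130 + 110 + 147 + 145) / 5 = 642.0 / 5 = 128.400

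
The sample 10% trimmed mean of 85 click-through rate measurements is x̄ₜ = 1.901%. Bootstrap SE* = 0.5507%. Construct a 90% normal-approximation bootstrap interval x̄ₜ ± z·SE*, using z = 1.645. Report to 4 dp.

(0.9951, 2.8069)

Margin = 1.645 × 0.5507 = 0.90590
Interval: 1.901 ± 0.90590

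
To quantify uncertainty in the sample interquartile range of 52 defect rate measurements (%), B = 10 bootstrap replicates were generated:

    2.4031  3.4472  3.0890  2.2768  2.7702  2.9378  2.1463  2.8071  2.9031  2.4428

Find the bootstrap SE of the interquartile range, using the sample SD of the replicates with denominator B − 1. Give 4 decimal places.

SE* = 0.4026

Bootstrap SE is the standard deviation of the 10 replicate interquartile ranges.
Mean of replicates: (2.4031 + 3.4472 + 3.0890 + 2.2768 + 2.7702 + 2.9378 + 2.1463 + 2.8071 + 2.9031 + 2.4428) / 10 = 27.22340 / 10 = 2.72234
Sum of squared deviations: (−0.31924)² + (+0.72486)² + (+0.36666)² + (−0.44554)² + (+0.04786)² + (+0.21546)² + (−0.57604)² + (+0.08476)² + (+0.18076)² + (−0.27954)² = 1.45882
Variance = 1.45882 / 9 = 0.16209
SE* = √0.16209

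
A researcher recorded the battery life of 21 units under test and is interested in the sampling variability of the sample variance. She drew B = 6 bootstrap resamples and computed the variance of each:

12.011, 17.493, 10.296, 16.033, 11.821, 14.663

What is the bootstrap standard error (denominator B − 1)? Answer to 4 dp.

Bootstrap SE is the standard deviation of the 6 replicate variances.
Mean of replicates: (12.011 + 17.493 + 10.296 + 16.033 + 11.821 + 14.663) / 6 = 82.31700 / 6 = 13.71950
Sum of squared deviations: (−1.70850)² + (+3.77350)² + (−3.42350)² + (+2.31350)² + (−1.89850)² + (+0.94350)² = 38.72540
Variance = 38.72540 / 5 = 7.74508
SE* = √7.74508

SE* = 2.7830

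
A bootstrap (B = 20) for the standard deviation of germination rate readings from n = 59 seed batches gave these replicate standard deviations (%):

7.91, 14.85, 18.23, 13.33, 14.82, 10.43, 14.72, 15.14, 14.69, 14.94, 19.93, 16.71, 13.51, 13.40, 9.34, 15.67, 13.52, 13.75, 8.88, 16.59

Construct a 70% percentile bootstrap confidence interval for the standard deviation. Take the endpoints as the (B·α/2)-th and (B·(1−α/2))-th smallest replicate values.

Sorted replicates: 7.91, 8.88, 9.34, 10.43, 13.33, 13.40, 13.51, 13.52, 13.75, 14.69, 14.72, 14.82, 14.85, 14.94, 15.14, 15.67, 16.59, 16.71, 18.23, 19.93
α = 0.30; lower rank = 20 × 0.150 = 3; upper rank = 20 × 0.850 = 17.
The 3rd smallest replicate is 9.34; the 17th is 16.59.

(9.34, 16.59)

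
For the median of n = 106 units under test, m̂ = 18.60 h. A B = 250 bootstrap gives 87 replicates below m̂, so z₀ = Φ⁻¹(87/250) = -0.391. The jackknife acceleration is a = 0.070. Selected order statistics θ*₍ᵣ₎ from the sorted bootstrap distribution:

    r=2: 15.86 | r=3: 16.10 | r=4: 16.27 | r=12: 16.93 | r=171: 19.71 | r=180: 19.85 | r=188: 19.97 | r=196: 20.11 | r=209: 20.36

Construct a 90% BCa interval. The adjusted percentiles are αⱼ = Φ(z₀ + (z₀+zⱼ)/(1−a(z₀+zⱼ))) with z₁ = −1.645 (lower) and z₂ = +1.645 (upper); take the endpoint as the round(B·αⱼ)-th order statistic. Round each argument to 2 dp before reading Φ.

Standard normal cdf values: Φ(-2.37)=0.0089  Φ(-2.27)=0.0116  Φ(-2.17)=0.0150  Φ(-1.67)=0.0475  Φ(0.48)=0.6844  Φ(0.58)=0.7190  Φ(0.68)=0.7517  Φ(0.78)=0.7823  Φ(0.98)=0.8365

(16.27, 20.36)

Lower: z₀ + z₁ = -0.391 + (-1.645) = -2.036; 1 − a(z₀+z₁) = 1 − (0.070)(-2.036) = 1.1425; argument = -0.391 + (-2.036)/1.1425 = -2.1730 → -2.17.
α₁ = Φ(-2.17) = 0.0150; rank = round(250 × 0.0150) = 4; θ*₍4₎ = 16.27.
Upper: z₀ + z₂ = 1.254; 1 − a(z₀+z₂) = 0.9122; argument = 0.9837 → 0.98; α₂ = 0.8365; rank = 209; θ*₍209₎ = 20.36.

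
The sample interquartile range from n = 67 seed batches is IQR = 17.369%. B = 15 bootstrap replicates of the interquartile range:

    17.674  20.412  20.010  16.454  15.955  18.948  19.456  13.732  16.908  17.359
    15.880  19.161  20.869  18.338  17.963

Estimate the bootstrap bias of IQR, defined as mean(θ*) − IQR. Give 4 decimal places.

mean(θ*) = (17.674 + 20.412 + 20.010 + 16.454 + 15.955 + 18.948 + 19.456 + 13.732 + 16.908 + 17.359 + 15.880 + 19.161 + 20.869 + 18.338 + 17.963) / 15 = 17.94127
bias = 17.94127 − 17.369

bias = +0.5723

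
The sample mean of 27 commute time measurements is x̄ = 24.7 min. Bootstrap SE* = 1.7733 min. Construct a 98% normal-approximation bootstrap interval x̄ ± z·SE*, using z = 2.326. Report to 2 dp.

(20.58, 28.82)

Margin = 2.326 × 1.7733 = 4.125
Interval: 24.7 ± 4.125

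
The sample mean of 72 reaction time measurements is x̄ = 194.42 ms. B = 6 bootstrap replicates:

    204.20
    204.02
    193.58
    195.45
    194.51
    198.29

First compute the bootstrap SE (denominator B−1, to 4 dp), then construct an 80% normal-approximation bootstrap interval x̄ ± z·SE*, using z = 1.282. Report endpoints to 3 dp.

Mean of replicates = 198.3417; sum of squared deviations = 112.2831; SE* = √(112.2831/5) = 4.7388
Margin = 1.282 × 4.7388 = 6.0751
Interval: 194.42 ± 6.0751

(188.345, 200.495)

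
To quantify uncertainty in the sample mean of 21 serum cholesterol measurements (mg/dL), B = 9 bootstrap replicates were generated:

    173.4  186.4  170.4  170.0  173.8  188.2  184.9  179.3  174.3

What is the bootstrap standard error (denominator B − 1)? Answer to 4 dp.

Bootstrap SE is the standard deviation of the 9 replicate means.
Mean of replicates: (173.4 + 186.4 + 170.4 + 170.0 + 173.8 + 188.2 + 184.9 + 179.3 + 174.3) / 9 = 1600.70000 / 9 = 177.85556
Sum of squared deviations: (−4.45556)² + (+8.54444)² + (−7.45556)² + (−7.85556)² + (−4.05556)² + (+10.34444)² + (+7.04444)² + (+1.44444)² + (−3.55556)² = 397.96222
Variance = 397.96222 / 8 = 49.74528
SE* = √49.74528

SE* = 7.0530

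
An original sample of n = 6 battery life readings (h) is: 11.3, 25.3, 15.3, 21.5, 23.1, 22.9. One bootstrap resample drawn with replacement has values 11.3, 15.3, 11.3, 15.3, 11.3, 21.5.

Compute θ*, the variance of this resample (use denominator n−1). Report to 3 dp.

θ* = 16.167

Mean = 14.3333; sum of squared deviations = 80.8333
s² = 80.8333 / 5 = 16.1667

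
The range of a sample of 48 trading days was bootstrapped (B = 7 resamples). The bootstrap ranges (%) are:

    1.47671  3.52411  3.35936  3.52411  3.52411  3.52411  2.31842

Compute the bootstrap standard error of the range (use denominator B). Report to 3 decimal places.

SE* = 0.756

Bootstrap SE is the standard deviation of the 7 replicate ranges.
Mean of replicates: (1.47671 + 3.52411 + 3.35936 + 3.52411 + 3.52411 + 3.52411 + 2.31842) / 7 = 21.250930 / 7 = 3.035847
Sum of squared deviations: (−1.559137)² + (+0.488263)² + (+0.323513)² + (+0.488263)² + (+0.488263)² + (+0.488263)² + (−0.717427)² = 4.003873
Variance = 4.003873 / 7 = 0.571982
SE* = √0.571982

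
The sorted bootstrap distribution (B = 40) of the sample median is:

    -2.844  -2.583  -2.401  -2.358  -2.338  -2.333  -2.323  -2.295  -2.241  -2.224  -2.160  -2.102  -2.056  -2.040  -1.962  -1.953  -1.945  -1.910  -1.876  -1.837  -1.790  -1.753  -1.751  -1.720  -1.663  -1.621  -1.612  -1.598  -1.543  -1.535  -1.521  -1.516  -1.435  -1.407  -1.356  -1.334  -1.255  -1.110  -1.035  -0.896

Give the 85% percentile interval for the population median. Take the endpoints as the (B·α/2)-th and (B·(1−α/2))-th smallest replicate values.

(-2.401, -1.255)

α = 0.15; lower rank = 40 × 0.075 = 3; upper rank = 40 × 0.925 = 37.
The 3rd smallest replicate is -2.401; the 37th is -1.255.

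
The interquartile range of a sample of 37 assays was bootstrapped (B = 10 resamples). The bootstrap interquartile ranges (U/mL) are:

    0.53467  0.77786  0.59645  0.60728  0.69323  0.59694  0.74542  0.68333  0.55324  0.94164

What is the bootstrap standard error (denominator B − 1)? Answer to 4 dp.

Bootstrap SE is the standard deviation of the 10 replicate interquartile ranges.
Mean of replicates: (0.53467 + 0.77786 + 0.59645 + 0.60728 + 0.69323 + 0.59694 + 0.74542 + 0.68333 + 0.55324 + 0.94164) / 10 = 6.730060 / 10 = 0.673006
Sum of squared deviations: (−0.138336)² + (+0.104854)² + (−0.076556)² + (−0.065726)² + (+0.020224)² + (−0.076066)² + (+0.072414)² + (+0.010324)² + (−0.119766)² + (+0.268634)² = 0.138365
Variance = 0.138365 / 9 = 0.015374
SE* = √0.015374

SE* = 0.1240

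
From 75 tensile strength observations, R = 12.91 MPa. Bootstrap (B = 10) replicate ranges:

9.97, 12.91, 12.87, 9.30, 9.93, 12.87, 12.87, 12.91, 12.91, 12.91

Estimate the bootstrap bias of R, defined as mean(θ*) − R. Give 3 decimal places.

mean(θ*) = (9.97 + 12.91 + 12.87 + 9.30 + 9.93 + 12.87 + 12.87 + 12.91 + 12.91 + 12.91) / 10 = 11.9450
bias = 11.9450 − 12.91

bias = −0.965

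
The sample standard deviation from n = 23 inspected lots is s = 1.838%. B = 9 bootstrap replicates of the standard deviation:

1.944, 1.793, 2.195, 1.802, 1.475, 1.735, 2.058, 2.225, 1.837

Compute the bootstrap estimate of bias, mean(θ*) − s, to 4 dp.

mean(θ*) = (1.944 + 1.793 + 2.195 + 1.802 + 1.475 + 1.735 + 2.058 + 2.225 + 1.837) / 9 = 1.89600
bias = 1.89600 − 1.838

bias = +0.0580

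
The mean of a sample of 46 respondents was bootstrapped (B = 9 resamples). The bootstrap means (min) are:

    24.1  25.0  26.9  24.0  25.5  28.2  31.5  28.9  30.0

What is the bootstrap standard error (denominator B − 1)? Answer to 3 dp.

Bootstrap SE is the standard deviation of the 9 replicate means.
Mean of replicates: (24.1 + 25.0 + 26.9 + 24.0 + 25.5 + 28.2 + 31.5 + 28.9 + 30.0) / 9 = 244.1000 / 9 = 27.1222
Sum of squared deviations: (−3.0222)² + (−2.1222)² + (−0.2222)² + (−3.1222)² + (−1.6222)² + (+1.0778)² + (+4.3778)² + (+1.7778)² + (+2.8778)² = 57.8356
Variance = 57.8356 / 8 = 7.2294
SE* = √7.2294

SE* = 2.689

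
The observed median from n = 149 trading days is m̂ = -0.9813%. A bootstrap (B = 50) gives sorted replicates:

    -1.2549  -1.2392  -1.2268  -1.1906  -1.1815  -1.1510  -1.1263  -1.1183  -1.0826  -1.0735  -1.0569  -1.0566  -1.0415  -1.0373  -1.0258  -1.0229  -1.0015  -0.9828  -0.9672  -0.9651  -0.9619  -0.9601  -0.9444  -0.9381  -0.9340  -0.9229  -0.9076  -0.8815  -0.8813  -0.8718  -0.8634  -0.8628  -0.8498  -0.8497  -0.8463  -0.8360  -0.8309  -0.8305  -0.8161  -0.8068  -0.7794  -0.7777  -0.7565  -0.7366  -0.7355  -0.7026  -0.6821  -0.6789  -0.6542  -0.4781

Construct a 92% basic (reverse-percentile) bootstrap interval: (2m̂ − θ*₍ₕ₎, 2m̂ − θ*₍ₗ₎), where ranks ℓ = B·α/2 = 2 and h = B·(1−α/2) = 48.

(-1.2837, -0.7234)

Percentile endpoints at ranks 2 and 48: θ*₍2₎ = -1.2392, θ*₍48₎ = -0.6789.
Basic interval reflects these around m̂:
  lower = 2 × -0.9813 − -0.6789 = -1.2837
  upper = 2 × -0.9813 − -1.2392 = -0.7234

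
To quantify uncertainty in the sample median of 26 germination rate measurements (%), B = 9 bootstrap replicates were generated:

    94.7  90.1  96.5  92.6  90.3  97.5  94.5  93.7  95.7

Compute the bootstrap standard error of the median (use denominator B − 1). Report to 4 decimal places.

SE* = 2.5754

Bootstrap SE is the standard deviation of the 9 replicate medians.
Mean of replicates: (94.7 + 90.1 + 96.5 + 92.6 + 90.3 + 97.5 + 94.5 + 93.7 + 95.7) / 9 = 845.60000 / 9 = 93.95556
Sum of squared deviations: (+0.74444)² + (−3.85556)² + (+2.54444)² + (−1.35556)² + (−3.65556)² + (+3.54444)² + (+0.54444)² + (−0.25556)² + (+1.74444)² = 53.06222
Variance = 53.06222 / 8 = 6.63278
SE* = √6.63278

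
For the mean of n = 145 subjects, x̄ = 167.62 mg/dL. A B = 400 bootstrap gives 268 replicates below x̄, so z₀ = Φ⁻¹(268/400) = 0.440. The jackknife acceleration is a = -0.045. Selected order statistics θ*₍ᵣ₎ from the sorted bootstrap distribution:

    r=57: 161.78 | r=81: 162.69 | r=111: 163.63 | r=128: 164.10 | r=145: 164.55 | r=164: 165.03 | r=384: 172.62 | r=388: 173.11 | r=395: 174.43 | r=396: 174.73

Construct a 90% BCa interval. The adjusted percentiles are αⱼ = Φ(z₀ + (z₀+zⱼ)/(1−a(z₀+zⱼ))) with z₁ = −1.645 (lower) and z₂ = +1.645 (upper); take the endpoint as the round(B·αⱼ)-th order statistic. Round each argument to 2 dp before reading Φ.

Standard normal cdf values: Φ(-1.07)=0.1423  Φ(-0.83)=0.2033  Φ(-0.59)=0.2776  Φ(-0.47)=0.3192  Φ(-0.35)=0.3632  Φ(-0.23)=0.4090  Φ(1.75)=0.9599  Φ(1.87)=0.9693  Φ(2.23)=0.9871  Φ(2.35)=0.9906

(162.69, 174.73)

Lower: z₀ + z₁ = 0.440 + (-1.645) = -1.205; 1 − a(z₀+z₁) = 1 − (-0.045)(-1.205) = 0.9458; argument = 0.440 + (-1.205)/0.9458 = -0.8341 → -0.83.
α₁ = Φ(-0.83) = 0.2033; rank = round(400 × 0.2033) = 81; θ*₍81₎ = 162.69.
Upper: z₀ + z₂ = 2.085; 1 − a(z₀+z₂) = 1.0938; argument = 2.3462 → 2.35; α₂ = 0.9906; rank = 396; θ*₍396₎ = 174.73.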